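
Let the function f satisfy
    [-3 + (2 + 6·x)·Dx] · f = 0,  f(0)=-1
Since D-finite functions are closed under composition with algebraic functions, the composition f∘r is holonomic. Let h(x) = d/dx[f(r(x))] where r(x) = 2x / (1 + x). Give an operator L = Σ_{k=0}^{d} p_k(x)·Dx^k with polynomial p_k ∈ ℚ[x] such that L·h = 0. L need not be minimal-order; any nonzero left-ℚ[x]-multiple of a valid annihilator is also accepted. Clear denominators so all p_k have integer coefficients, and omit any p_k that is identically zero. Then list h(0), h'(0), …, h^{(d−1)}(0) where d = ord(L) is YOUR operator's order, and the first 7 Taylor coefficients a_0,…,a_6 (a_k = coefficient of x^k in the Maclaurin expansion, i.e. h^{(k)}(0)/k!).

L = (-5 - 14·x) + (-1 - 8·x - 7·x^2)·Dx  (order 1).
h: a_k = -3, 15, -153/2, 861/2, -20685/8, 128961/8, -1644825/16, …
ICs: h(0) = -3.

f: a_k = -1, -3/2, 9/8, -27/16, 405/128, -1701/256, 15309/1024, …
L₀ from L_f via x↦r, Dx↦r'^{-1}Dx.
Differentiate: ansatz ord ≤ ord L₀ ⇒ L.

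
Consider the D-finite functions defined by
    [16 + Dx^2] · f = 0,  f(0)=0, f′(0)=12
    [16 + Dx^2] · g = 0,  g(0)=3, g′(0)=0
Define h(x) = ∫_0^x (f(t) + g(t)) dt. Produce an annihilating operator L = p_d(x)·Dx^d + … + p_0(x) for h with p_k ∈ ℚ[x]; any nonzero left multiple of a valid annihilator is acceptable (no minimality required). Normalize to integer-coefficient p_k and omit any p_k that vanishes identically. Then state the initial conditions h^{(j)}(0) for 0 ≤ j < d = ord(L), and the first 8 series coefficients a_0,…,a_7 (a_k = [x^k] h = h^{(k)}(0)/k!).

f: a_k = 0, 12, 0, -32, 0, 128/5, 0, -1024/105, …
g: a_k = 3, 0, -24, 0, 32, 0, -256/15, 0, …
f+g: L₀ = lclm(L_f,L_g), ord ≤ 2+2.
h=∫h₀ ⇒ L = L₀·Dx.
L = 16·Dx + Dx^3  (order 3).
h: a_k = 0, 3, 6, -8, -8, 32/5, 64/15, -256/105, …
ICs: h(0) = 0, h′(0) = 3, h′′(0) = 12.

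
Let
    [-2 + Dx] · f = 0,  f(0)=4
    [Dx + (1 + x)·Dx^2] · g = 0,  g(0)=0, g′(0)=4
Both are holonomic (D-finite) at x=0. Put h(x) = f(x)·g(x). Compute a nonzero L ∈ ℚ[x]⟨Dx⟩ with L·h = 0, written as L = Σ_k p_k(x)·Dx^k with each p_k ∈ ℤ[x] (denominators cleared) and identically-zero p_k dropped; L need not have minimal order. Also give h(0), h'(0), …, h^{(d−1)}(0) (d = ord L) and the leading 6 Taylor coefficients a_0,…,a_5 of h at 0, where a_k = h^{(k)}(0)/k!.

L = (2 + 4·x) + (-3 - 4·x)·Dx + (1 + x)·Dx^2  (order 2).
h: a_k = 0, 16, 24, 64/3, 12, 88/15, …
ICs: h(0) = 0, h′(0) = 16.

f: a_k = 4, 8, 8, 16/3, 8/3, 16/15, …
g: a_k = 0, 4, -2, 4/3, -1, 4/5, …
Sym-product of L_f,L_g gives L₀ (≤ ord 2).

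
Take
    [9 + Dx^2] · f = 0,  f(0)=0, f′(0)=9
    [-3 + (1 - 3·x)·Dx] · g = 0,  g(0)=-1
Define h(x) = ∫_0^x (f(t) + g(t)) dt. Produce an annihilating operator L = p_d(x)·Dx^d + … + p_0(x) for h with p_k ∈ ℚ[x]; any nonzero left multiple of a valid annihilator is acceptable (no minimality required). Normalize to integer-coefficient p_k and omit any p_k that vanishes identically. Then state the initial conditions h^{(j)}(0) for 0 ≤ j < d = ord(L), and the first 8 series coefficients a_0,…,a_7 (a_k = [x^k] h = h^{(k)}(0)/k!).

f: a_k = 0, 9, 0, -27/2, 0, 243/40, 0, -729/560, …
g: a_k = -1, -3, -9, -27, -81, -243, -729, -2187, …
L₀ := lclm(L_f,L_g); ord L₀ ≤ 2+1.
∫: right-multiply L₀ by Dx.
L = (-63 + 54·x - 81·x^2)·Dx + (9 - 45·x + 81·x^2 - 81·x^3)·Dx^2 + (-7 + 6·x - 9·x^2)·Dx^3 + (1 - 5·x + 9·x^2 - 9·x^3)·Dx^4  (order 4).
h: a_k = 0, -1, 3, -3, -81/8, -81/5, -3159/80, -729/7, …
ICs: h(0) = 0, h′(0) = -1, h′′(0) = 6, h′′′(0) = -18.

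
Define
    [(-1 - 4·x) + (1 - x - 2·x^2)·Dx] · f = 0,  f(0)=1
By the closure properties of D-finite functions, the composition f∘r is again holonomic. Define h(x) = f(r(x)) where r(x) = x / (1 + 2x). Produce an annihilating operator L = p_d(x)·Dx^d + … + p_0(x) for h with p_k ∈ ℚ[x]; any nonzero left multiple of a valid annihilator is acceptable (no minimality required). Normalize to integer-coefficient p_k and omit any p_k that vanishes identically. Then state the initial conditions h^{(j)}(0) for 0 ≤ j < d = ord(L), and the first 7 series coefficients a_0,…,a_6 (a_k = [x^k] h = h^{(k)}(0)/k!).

f: a_k = 1, 1, 3, 5, 11, 21, 43, …
f∘r: x↦r, Dx↦Dx/r' in L_f ⇒ L₀.
L = (-1 - 6·x) + (1 + 5·x + 6·x^2)·Dx  (order 1).
h: a_k = 1, 1, 1, -3, 9, -27, 81, …
ICs: h(0) = 1.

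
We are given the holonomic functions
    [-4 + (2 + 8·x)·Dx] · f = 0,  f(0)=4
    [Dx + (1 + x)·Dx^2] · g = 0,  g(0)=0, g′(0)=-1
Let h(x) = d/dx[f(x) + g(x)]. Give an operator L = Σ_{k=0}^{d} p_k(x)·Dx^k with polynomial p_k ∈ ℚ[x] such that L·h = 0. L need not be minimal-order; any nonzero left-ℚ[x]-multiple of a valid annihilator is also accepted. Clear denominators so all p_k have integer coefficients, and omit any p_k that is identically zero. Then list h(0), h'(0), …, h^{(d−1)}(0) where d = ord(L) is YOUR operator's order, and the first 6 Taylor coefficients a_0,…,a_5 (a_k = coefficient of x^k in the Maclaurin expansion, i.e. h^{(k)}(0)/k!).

L = (-8 + 4·x) + (-10 - 8·x + 20·x^2)·Dx + (-1 - 3·x + 6·x^2 + 8·x^3)·Dx^2  (order 2).
h: a_k = 7, -15, 47, -159, 559, -2015, …
ICs: h(0) = 7, h′(0) = -15.

f: a_k = 4, 8, -8, 16, -40, 112, …
g: a_k = 0, -1, 1/2, -1/3, 1/4, -1/5, …
L₀ := lclm(L_f,L_g); ord L₀ ≤ 1+2.
Derive L from L₀ (diff closure).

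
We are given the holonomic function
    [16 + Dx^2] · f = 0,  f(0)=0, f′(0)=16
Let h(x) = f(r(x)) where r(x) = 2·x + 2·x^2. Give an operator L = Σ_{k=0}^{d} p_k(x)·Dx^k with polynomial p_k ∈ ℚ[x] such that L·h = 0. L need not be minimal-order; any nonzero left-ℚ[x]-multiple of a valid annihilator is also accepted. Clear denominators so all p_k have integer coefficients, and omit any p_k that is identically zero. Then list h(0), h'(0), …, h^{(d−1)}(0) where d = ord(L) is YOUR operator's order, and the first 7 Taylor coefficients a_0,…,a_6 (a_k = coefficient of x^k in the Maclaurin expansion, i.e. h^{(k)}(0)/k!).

L = (64 + 384·x + 768·x^2 + 512·x^3) - 2·Dx + (1 + 2·x)·Dx^2  (order 2).
h: a_k = 0, 32, 32, -1024/3, -1024, 1024/15, 5120, …
ICs: h(0) = 0, h′(0) = 32.

f: a_k = 0, 16, 0, -128/3, 0, 512/15, 0, …
Substitute x→r, Dx→(1/r')Dx; clear ⇒ L₀.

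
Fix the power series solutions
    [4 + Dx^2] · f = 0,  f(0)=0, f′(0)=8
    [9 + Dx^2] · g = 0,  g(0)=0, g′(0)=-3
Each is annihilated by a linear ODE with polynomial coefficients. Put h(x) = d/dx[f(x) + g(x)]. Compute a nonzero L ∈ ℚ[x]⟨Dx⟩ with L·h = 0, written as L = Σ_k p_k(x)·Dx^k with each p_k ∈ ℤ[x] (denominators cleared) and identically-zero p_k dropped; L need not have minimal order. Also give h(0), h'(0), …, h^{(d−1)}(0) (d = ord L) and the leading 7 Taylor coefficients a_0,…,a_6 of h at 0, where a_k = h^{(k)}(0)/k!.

f: a_k = 0, 8, 0, -16/3, 0, 16/15, 0, …
g: a_k = 0, -3, 0, 9/2, 0, -81/40, 0, …
Sum ⇒ L₀ = lclm(L_f,L_g) in ℚ(x)⟨Dx⟩.
h=h₀': d/dx-closure on L₀ ⇒ L.
L = 36 + 13·Dx^2 + Dx^4  (order 4).
h: a_k = 5, 0, -5/2, 0, -115/24, 0, 335/144, …
ICs: h(0) = 5, h′(0) = 0, h′′(0) = -5, h′′′(0) = 0.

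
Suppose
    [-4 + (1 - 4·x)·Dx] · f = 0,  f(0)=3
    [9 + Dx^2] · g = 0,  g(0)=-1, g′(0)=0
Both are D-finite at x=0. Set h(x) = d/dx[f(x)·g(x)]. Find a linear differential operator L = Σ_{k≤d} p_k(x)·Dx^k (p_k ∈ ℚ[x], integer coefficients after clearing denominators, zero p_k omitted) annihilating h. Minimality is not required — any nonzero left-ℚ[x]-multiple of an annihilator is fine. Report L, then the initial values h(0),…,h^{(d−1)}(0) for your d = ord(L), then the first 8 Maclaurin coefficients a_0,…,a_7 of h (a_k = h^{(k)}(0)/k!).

L = (-23 - 72·x + 144·x^2) + (-8 + 32·x)·Dx + (1 - 8·x + 16·x^2)·Dx^2  (order 2).
h: a_k = -12, -69, -414, -4497/2, -22485/2, -2157831/40, -5034939/20, -644474379/560, …
ICs: h(0) = -12, h′(0) = -69.

f: a_k = 3, 12, 48, 192, 768, 3072, 12288, 49152, …
g: a_k = -1, 0, 9/2, 0, -27/8, 0, 81/80, 0, …
f·g: L₀ = L_f ⊗_s L_g, ord ≤ 1·2.
h₀' ⇒ L via d/dx closure of L₀.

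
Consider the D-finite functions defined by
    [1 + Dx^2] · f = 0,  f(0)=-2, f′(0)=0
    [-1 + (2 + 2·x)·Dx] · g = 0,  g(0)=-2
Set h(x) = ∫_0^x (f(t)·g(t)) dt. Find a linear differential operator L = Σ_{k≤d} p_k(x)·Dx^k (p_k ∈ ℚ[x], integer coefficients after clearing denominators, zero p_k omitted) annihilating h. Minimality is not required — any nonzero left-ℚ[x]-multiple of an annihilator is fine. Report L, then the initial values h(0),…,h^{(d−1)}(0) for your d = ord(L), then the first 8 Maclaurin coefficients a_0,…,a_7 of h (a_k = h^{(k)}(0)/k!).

f: a_k = -2, 0, 1, 0, -1/12, 0, 1/360, 0, …
g: a_k = -2, -1, 1/4, -1/8, 5/64, -7/128, 21/512, -33/1024, …
Product ⇒ symmetric product L₀, ord ≤ 2.
∫: right-multiply L₀ by Dx.
L = (7 + 8·x + 4·x^2)·Dx + (-4 - 4·x)·Dx^2 + (4 + 8·x + 4·x^2)·Dx^3  (order 3).
h: a_k = 0, 4, 1, -5/6, -3/16, 5/96, 13/1152, -349/80640, …
ICs: h(0) = 0, h′(0) = 4, h′′(0) = 2.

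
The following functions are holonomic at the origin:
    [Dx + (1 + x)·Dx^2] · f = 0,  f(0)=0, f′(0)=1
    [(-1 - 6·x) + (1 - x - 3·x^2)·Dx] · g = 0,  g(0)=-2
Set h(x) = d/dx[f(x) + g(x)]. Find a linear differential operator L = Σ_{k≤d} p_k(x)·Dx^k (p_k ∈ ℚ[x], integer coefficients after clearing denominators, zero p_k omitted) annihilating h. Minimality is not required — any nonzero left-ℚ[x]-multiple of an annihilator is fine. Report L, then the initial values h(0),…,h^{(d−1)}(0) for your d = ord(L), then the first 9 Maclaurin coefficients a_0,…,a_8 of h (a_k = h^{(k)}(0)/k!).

L = (-58 - 350·x - 636·x^2 - 756·x^3 - 324·x^4) + (-40 - 364·x - 976·x^2 - 1632·x^3 - 1530·x^4 - 540·x^5)·Dx + (9 + 31·x + 27·x^2 - 115·x^3 - 345·x^4 - 333·x^5 - 108·x^6)·Dx^2  (order 2).
h: a_k = -1, -17, -41, -153, -399, -1165, -3037, -8129, -20861, …
ICs: h(0) = -1, h′(0) = -17.

f: a_k = 0, 1, -1/2, 1/3, -1/4, 1/5, -1/6, 1/7, -1/8, …
g: a_k = -2, -2, -8, -14, -38, -80, -194, -434, -1016, …
f+g: L₀ = lclm(L_f,L_g), ord ≤ 2+1.
h₀' ⇒ L via d/dx closure of L₀.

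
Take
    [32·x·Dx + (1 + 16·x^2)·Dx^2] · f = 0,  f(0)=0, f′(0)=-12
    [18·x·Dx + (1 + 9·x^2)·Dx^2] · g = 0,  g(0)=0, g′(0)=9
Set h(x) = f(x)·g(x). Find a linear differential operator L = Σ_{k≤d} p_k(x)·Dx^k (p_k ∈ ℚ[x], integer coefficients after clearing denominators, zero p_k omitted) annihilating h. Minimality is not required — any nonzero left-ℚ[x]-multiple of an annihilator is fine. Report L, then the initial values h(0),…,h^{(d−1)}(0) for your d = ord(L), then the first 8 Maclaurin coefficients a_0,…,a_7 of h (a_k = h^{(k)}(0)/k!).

f: a_k = 0, -12, 0, 64, 0, -3072/5, 0, 49152/7, …
g: a_k = 0, 9, 0, -27, 0, 729/5, 0, -6561/7, …
Product ⇒ symmetric product L₀, ord ≤ 4.
L = (-3456·x - 144000·x^3 - 1327104·x^5 + 4147200·x^7 + 71663616·x^9)·Dx + (-100 - 11532·x^2 - 259200·x^4 - 1161216·x^6 + 14515200·x^8 + 107495424·x^10)·Dx^2 + (-200·x - 7880·x^3 - 86400·x^5 + 194112·x^7 + 8294400·x^9 + 35831808·x^11)·Dx^3 + (-1 - 50·x^2 - 769·x^4 + 110736·x^8 + 1036800·x^10 + 2985984·x^12)·Dx^4  (order 4).
h: a_k = 0, 0, -108, 0, 900, 0, -45036/5, 0, …
ICs: h(0) = 0, h′(0) = 0, h′′(0) = -216, h′′′(0) = 0.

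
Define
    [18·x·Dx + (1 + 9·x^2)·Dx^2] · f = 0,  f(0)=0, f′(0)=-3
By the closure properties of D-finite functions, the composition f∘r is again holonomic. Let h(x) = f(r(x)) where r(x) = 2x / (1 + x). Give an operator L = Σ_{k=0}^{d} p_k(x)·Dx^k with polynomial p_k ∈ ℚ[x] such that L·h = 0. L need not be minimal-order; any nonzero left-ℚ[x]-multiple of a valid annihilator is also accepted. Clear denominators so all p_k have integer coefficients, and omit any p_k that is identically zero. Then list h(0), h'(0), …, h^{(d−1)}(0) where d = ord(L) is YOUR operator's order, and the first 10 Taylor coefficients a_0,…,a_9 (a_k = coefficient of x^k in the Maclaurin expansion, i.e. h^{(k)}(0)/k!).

f: a_k = 0, -3, 0, 9, 0, -243/5, 0, 2187/7, 0, -2187, …
Change of var in L_f (x↦r) gives L₀.
L = (2 + 74·x)·Dx + (1 + 2·x + 37·x^2)·Dx^2  (order 2).
h: a_k = 0, -6, 6, 66, -210, -5646/5, 7062, 124158/7, -227010, -106854, …
ICs: h(0) = 0, h′(0) = -6.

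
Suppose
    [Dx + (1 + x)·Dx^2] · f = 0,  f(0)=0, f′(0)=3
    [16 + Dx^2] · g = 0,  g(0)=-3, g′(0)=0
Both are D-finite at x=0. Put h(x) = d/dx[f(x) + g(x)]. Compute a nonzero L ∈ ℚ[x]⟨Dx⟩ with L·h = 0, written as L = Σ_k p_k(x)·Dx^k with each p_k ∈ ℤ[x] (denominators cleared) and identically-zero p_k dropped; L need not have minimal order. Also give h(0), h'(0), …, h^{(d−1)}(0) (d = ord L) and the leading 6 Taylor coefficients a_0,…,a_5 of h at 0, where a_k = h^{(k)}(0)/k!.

L = (176 + 256·x + 128·x^2) + (144 + 400·x + 384·x^2 + 128·x^3)·Dx + (11 + 16·x + 8·x^2)·Dx^2 + (9 + 25·x + 24·x^2 + 8·x^3)·Dx^3  (order 3).
h: a_k = 3, 45, 3, -131, 3, 497/5, …
ICs: h(0) = 3, h′(0) = 45, h′′(0) = 6.

f: a_k = 0, 3, -3/2, 1, -3/4, 3/5, …
g: a_k = -3, 0, 24, 0, -32, 0, …
f+g: L₀ = lclm(L_f,L_g), ord ≤ 2+2.
Differentiate: ansatz ord ≤ ord L₀ ⇒ L.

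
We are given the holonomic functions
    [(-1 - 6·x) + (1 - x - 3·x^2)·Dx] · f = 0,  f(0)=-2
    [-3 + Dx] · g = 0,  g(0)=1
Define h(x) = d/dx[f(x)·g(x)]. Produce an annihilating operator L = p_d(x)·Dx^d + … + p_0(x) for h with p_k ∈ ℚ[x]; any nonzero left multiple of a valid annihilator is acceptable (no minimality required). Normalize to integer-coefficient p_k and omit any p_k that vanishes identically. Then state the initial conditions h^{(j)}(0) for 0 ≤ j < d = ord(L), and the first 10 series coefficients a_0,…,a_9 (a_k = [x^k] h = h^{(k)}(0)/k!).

L = (23 + 30·x - 45·x^2 - 54·x^3 + 81·x^4) + (-4 + x + 24·x^2 - 27·x^4)·Dx  (order 1).
h: a_k = -8, -46, -168, -527, -1519, -84129/20, -56467/5, -8325841/280, -43127433/560, -63064777/320, …
ICs: h(0) = -8.

f: a_k = -2, -2, -8, -14, -38, -80, -194, -434, -1016, -2318, …
g: a_k = 1, 3, 9/2, 9/2, 27/8, 81/40, 81/80, 243/560, 729/4480, 243/4480, …
h₀=f·g: eliminate ⇒ L₀, order ≤ 1·1.
Differentiate: ansatz ord ≤ ord L₀ ⇒ L.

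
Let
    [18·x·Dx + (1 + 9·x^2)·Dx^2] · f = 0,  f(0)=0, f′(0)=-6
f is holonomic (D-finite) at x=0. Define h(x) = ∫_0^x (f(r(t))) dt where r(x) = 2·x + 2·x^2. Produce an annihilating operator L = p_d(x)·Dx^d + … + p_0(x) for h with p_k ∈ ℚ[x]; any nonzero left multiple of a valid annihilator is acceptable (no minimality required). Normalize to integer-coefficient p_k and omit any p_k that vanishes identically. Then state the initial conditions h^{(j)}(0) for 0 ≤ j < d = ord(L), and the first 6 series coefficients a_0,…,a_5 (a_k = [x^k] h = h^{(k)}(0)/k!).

L = (-2 + 72·x + 288·x^2 + 432·x^3 + 216·x^4)·Dx^2 + (1 + 2·x + 36·x^2 + 144·x^3 + 180·x^4 + 72·x^5)·Dx^3  (order 3).
h: a_k = 0, 0, -6, -4, 36, 432/5, …
ICs: h(0) = 0, h′(0) = 0, h′′(0) = -12.

f: a_k = 0, -6, 0, 18, 0, -486/5, …
Substitute x→r, Dx→(1/r')Dx; clear ⇒ L₀.
Integrate: L := L₀·Dx.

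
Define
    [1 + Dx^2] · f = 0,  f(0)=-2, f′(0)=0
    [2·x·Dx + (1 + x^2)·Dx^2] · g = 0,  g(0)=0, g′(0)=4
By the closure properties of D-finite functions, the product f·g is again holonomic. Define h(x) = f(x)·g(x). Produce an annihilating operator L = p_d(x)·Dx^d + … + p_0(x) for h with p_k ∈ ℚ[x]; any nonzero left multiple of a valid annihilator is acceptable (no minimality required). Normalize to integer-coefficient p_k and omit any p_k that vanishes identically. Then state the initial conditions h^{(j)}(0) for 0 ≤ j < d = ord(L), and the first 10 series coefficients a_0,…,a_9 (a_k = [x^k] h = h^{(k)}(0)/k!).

f: a_k = -2, 0, 1, 0, -1/12, 0, 1/360, 0, -1/20160, 0, …
g: a_k = 0, 4, 0, -4/3, 0, 4/5, 0, -4/7, 0, 4/9, …
h₀=f·g: eliminate ⇒ L₀, order ≤ 2·2.
L = (10 + 26·x^2 + 11·x^4 + 4·x^6 + x^8) + (12·x + 20·x^3 + 12·x^5 + 4·x^7)·Dx + (12 + 32·x^2 + 18·x^4 + 8·x^6 + 2·x^8)·Dx^2 + (12·x + 20·x^3 + 12·x^5 + 4·x^7)·Dx^3 + (2 + 6·x^2 + 7·x^4 + 4·x^6 + x^8)·Dx^4  (order 4).
h: a_k = 0, -8, 0, 20/3, 0, -49/15, 0, 1301/630, 0, -23147/15120, …
ICs: h(0) = 0, h′(0) = -8, h′′(0) = 0, h′′′(0) = 40.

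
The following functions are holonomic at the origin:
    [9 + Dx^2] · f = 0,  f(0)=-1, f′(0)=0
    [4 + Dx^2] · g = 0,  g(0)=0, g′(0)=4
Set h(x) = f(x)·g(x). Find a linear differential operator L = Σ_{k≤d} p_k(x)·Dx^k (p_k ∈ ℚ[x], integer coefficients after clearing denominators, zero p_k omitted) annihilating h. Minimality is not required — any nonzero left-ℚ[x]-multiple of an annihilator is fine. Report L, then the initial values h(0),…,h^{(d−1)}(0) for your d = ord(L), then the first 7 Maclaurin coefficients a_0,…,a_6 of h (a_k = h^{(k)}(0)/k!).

L = 25 + 26·Dx^2 + Dx^4  (order 4).
h: a_k = 0, -4, 0, 62/3, 0, -781/30, 0, …
ICs: h(0) = 0, h′(0) = -4, h′′(0) = 0, h′′′(0) = 124.

f: a_k = -1, 0, 9/2, 0, -27/8, 0, 81/80, …
g: a_k = 0, 4, 0, -8/3, 0, 8/15, 0, …
f·g: L₀ = L_f ⊗_s L_g, ord ≤ 2·2.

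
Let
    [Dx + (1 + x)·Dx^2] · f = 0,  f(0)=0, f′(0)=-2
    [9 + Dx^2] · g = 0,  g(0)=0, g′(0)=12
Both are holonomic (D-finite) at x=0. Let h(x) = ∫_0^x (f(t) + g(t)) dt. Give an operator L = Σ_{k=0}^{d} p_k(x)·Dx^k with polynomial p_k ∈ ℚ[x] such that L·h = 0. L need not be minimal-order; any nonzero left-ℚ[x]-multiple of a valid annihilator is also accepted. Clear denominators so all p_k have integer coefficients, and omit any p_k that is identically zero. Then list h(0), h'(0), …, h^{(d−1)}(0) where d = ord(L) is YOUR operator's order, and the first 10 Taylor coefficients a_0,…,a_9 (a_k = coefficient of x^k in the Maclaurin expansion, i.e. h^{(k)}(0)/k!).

L = (135 + 162·x + 81·x^2)·Dx^2 + (99 + 261·x + 243·x^2 + 81·x^3)·Dx^3 + (15 + 18·x + 9·x^2)·Dx^4 + (11 + 29·x + 27·x^2 + 9·x^3)·Dx^5  (order 5).
h: a_k = 0, 0, 5, 1/3, -14/3, 1/10, 77/60, 1/21, -283/1120, 1/36, …
ICs: h(0) = 0, h′(0) = 0, h′′(0) = 10, h′′′(0) = 2, h′′′′(0) = -112.

f: a_k = 0, -2, 1, -2/3, 1/2, -2/5, 1/3, -2/7, 1/4, -2/9, …
g: a_k = 0, 12, 0, -18, 0, 81/10, 0, -243/140, 0, 243/1120, …
Weyl lclm of L_f,L_g ⇒ L₀ (ord ≤ 4).
∫: right-multiply L₀ by Dx.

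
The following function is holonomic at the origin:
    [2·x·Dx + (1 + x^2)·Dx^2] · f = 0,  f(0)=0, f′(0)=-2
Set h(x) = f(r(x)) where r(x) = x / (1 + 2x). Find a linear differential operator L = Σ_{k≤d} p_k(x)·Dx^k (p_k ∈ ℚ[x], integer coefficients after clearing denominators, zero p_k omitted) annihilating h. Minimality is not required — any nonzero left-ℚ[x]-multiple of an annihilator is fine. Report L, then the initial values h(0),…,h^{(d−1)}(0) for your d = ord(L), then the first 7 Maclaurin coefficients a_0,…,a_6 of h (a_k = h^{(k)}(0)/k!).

f: a_k = 0, -2, 0, 2/3, 0, -2/5, 0, …
Substitute x→r, Dx→(1/r')Dx; clear ⇒ L₀.
L = (4 + 10·x)·Dx + (1 + 4·x + 5·x^2)·Dx^2  (order 2).
h: a_k = 0, -2, 4, -22/3, 12, -82/5, 44/3, …
ICs: h(0) = 0, h′(0) = -2.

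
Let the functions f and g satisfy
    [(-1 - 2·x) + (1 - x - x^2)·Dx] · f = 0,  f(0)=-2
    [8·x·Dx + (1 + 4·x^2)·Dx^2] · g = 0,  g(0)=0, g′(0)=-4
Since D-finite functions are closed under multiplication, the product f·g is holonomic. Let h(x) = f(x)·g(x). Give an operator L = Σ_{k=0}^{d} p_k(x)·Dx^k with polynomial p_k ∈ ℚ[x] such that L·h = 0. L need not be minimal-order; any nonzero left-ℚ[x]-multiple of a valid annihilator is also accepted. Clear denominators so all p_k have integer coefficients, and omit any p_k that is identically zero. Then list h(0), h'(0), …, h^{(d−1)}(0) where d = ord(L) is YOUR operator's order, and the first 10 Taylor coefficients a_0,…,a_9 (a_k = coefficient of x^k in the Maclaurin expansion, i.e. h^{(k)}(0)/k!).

f: a_k = -2, -2, -4, -6, -10, -16, -26, -42, -68, -110, …
g: a_k = 0, -4, 0, 16/3, 0, -64/5, 0, 256/7, 0, -1024/9, …
h₀=f·g: eliminate ⇒ L₀, order ≤ 1·2.
L = (2 + 8·x + 24·x^2) + (2 - 4·x + 16·x^2 + 24·x^3)·Dx + (-1 + x - 3·x^2 + 4·x^3 + 4·x^4)·Dx^2  (order 2).
h: a_k = 0, 8, 8, 16/3, 40/3, 664/15, 288/5, 3016/105, 9064/105, 21584/63, …
ICs: h(0) = 0, h′(0) = 8.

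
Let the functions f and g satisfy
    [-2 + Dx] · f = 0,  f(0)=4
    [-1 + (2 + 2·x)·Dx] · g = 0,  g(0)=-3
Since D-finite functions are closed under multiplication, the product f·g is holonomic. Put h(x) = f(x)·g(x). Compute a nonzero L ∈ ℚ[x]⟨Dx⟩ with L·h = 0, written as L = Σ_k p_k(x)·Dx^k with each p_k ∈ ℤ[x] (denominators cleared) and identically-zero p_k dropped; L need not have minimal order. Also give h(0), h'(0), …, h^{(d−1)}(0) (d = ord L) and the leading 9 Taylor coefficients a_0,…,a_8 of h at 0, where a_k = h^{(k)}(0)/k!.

f: a_k = 4, 8, 8, 16/3, 8/3, 16/15, 16/45, 32/315, 8/315, …
g: a_k = -3, -3/2, 3/8, -3/16, 15/128, -21/256, 63/1024, -99/2048, 1287/32768, …
L₀ := L_f ⊗_s L_g (sym. prod.), ord ≤ 1.
L = (-5 - 4·x) + (2 + 2·x)·Dx  (order 1).
h: a_k = -12, -30, -69/2, -103/4, -449/32, -1949/320, -1643/768, -36047/53760, -135617/860160, …
ICs: h(0) = -12.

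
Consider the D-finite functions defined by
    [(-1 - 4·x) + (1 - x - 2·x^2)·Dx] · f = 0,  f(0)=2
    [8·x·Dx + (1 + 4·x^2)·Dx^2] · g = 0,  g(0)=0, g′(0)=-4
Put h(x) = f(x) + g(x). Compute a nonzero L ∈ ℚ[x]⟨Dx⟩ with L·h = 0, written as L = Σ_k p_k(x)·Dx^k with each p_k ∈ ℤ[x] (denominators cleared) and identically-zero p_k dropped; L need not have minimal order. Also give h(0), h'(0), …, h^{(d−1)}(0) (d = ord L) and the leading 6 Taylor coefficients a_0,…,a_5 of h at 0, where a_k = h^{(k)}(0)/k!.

L = (-24 + 96·x + 864·x^2 + 1536·x^3 + 3264·x^4 + 768·x^6)·Dx + (19 + 80·x + 100·x^2 + 544·x^3 + 1424·x^4 + 2368·x^5 + 192·x^6 + 768·x^7)·Dx^2 + (-3 - 7·x - 32·x^2 + 28·x^3 - 24·x^4 + 240·x^5 + 256·x^6 + 64·x^7 + 128·x^8)·Dx^3  (order 3).
h: a_k = 2, -2, 6, 46/3, 22, 146/5, …
ICs: h(0) = 2, h′(0) = -2, h′′(0) = 12.

f: a_k = 2, 2, 6, 10, 22, 42, …
g: a_k = 0, -4, 0, 16/3, 0, -64/5, …
f+g: L₀ = lclm(L_f,L_g), ord ≤ 1+2.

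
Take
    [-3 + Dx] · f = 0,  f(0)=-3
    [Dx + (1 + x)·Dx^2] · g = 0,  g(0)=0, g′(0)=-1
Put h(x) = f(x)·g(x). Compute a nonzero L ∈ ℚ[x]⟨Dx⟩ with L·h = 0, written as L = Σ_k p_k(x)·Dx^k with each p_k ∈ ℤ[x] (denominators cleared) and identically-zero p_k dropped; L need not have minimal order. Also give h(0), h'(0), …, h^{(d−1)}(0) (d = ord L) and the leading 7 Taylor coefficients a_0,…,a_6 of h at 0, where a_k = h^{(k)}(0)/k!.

L = (6 + 9·x) + (-5 - 6·x)·Dx + (1 + x)·Dx^2  (order 2).
h: a_k = 0, 3, 15/2, 10, 9, 249/40, 55/16, …
ICs: h(0) = 0, h′(0) = 3.

f: a_k = -3, -9, -27/2, -27/2, -81/8, -243/40, -243/80, …
g: a_k = 0, -1, 1/2, -1/3, 1/4, -1/5, 1/6, …
f·g: L₀ = L_f ⊗_s L_g, ord ≤ 1·2.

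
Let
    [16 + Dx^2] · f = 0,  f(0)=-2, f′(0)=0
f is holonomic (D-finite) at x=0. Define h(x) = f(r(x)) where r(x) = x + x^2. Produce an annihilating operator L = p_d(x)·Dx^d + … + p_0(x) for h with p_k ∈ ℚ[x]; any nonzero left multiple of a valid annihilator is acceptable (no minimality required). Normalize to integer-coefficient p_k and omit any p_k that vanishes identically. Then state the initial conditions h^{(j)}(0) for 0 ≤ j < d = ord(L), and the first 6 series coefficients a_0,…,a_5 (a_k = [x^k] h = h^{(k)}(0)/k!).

L = (16 + 96·x + 192·x^2 + 128·x^3) - 2·Dx + (1 + 2·x)·Dx^2  (order 2).
h: a_k = -2, 0, 16, 32, -16/3, -256/3, …
ICs: h(0) = -2, h′(0) = 0.

f: a_k = -2, 0, 16, 0, -64/3, 0, …
h₀=f(r): pull back L_f along r ⇒ L₀.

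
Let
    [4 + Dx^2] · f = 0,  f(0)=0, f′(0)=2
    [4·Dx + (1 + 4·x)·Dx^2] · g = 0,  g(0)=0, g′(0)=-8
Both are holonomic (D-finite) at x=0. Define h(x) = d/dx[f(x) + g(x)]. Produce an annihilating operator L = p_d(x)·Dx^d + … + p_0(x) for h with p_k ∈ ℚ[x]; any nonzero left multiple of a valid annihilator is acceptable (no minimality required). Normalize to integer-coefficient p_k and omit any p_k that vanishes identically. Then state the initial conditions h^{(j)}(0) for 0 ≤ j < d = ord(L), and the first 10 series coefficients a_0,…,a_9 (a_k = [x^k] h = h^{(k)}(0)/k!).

f: a_k = 0, 2, 0, -4/3, 0, 4/15, 0, -8/315, 0, 4/2835, …
g: a_k = 0, -8, 16, -128/3, 128, -2048/5, 4096/3, -32768/7, 16384, -524288/9, …
L₀ := lclm(L_f,L_g); ord L₀ ≤ 2+2.
Derive L from L₀ (diff closure).
L = (400 + 128·x + 256·x^2) + (36 + 176·x + 192·x^2 + 256·x^3)·Dx + (100 + 32·x + 64·x^2)·Dx^2 + (9 + 44·x + 48·x^2 + 64·x^3)·Dx^3  (order 3).
h: a_k = -6, 32, -132, 512, -6140/3, 8192, -1474568/45, 131072, -165150716/315, 2097152, …
ICs: h(0) = -6, h′(0) = 32, h′′(0) = -264.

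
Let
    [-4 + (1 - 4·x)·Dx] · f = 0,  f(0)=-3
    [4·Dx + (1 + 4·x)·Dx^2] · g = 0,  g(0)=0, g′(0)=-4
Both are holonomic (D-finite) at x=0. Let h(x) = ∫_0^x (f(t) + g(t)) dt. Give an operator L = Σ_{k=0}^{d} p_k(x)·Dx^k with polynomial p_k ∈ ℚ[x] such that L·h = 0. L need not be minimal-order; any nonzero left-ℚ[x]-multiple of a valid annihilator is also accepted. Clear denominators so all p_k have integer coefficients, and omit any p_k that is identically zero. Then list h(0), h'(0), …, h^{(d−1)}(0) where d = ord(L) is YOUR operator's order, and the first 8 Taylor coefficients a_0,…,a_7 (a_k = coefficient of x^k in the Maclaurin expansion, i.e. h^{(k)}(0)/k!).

L = (160 + 128·x)·Dx^2 + (16 + 256·x + 256·x^2)·Dx^3 + (-3 - 4·x + 48·x^2 + 64·x^3)·Dx^4  (order 4).
h: a_k = 0, -3, -8, -40/3, -160/3, -704/5, -8192/15, -34816/21, …
ICs: h(0) = 0, h′(0) = -3, h′′(0) = -16, h′′′(0) = -80.

f: a_k = -3, -12, -48, -192, -768, -3072, -12288, -49152, …
g: a_k = 0, -4, 8, -64/3, 64, -1024/5, 2048/3, -16384/7, …
Weyl lclm of L_f,L_g ⇒ L₀ (ord ≤ 3).
h=∫h₀ ⇒ L = L₀·Dx.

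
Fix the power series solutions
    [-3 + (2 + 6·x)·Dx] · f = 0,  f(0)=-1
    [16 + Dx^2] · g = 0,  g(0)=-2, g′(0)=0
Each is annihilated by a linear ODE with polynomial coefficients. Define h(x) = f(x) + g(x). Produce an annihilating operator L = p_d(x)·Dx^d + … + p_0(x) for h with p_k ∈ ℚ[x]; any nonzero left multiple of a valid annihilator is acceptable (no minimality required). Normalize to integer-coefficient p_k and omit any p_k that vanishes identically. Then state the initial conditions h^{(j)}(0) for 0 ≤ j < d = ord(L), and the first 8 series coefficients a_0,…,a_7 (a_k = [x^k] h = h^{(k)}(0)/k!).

f: a_k = -1, -3/2, 9/8, -27/16, 405/128, -1701/256, 15309/1024, -72171/2048, …
g: a_k = -2, 0, 16, 0, -64/3, 0, 512/45, 0, …
f+g: L₀ = lclm(L_f,L_g), ord ≤ 1+2.
L = (-4368 - 18432·x - 27648·x^2) + (1760 + 17568·x + 55296·x^2 + 55296·x^3)·Dx + (-273 - 1152·x - 1728·x^2)·Dx^2 + (110 + 1098·x + 3456·x^2 + 3456·x^3)·Dx^3  (order 3).
h: a_k = -3, -3/2, 137/8, -27/16, -6977/384, -1701/256, 1213193/46080, -72171/2048, …
ICs: h(0) = -3, h′(0) = -3/2, h′′(0) = 137/4.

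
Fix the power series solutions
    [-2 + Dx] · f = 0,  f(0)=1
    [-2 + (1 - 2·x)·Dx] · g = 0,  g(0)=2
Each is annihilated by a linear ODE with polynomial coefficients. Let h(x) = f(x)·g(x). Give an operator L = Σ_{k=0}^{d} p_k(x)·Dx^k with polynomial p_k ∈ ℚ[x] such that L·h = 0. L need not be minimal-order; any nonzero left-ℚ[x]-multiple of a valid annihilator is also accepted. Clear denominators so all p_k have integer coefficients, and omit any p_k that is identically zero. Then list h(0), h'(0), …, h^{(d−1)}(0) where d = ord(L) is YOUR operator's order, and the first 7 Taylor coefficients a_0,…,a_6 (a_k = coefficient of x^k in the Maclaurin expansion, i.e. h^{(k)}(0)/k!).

L = (4 - 4·x) + (-1 + 2·x)·Dx  (order 1).
h: a_k = 2, 8, 20, 128/3, 260/3, 2608/15, 15656/45, …
ICs: h(0) = 2.

f: a_k = 1, 2, 2, 4/3, 2/3, 4/15, 4/45, …
g: a_k = 2, 4, 8, 16, 32, 64, 128, …
h₀=f·g: eliminate ⇒ L₀, order ≤ 1·1.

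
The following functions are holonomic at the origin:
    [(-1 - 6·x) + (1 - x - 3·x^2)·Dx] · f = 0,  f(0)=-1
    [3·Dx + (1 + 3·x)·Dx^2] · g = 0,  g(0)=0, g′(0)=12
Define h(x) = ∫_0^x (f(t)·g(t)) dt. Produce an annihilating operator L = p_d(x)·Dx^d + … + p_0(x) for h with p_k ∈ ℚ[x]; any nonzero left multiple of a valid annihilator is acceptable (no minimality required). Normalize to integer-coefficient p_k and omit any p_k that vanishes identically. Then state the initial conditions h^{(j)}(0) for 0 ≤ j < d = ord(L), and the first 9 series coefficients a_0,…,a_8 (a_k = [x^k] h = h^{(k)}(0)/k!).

L = (9 + 36·x)·Dx + (-1 + 21·x + 45·x^2)·Dx^2 + (-1 - 2·x + 6·x^2 + 9·x^3)·Dx^3  (order 3).
h: a_k = 0, 0, -6, 2, -33/2, 33/5, -599/10, 1128/35, -73581/280, …
ICs: h(0) = 0, h′(0) = 0, h′′(0) = -12.

f: a_k = -1, -1, -4, -7, -19, -40, -97, -217, -508, …
g: a_k = 0, 12, -18, 36, -81, 972/5, -486, 8748/7, -6561/2, …
Product ⇒ symmetric product L₀, ord ≤ 2.
h=∫₀ˣh₀: take L = L₀·Dx.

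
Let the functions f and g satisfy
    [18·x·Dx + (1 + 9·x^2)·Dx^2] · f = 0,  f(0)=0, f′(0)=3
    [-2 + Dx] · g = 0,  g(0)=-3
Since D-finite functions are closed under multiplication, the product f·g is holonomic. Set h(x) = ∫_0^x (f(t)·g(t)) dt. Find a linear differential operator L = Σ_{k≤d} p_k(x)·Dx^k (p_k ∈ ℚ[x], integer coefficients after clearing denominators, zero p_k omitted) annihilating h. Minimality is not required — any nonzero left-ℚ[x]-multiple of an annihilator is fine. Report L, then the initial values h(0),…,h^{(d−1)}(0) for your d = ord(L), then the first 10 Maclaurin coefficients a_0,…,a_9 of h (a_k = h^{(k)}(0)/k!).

f: a_k = 0, 3, 0, -9, 0, 243/5, 0, -2187/7, 0, 2187, …
g: a_k = -3, -6, -6, -4, -2, -4/5, -4/15, -8/105, -2/105, -4/945, …
Product ⇒ symmetric product L₀, ord ≤ 2.
∫: right-multiply L₀ by Dx.
L = (4 - 36·x + 36·x^2)·Dx + (-4 + 18·x - 36·x^2)·Dx^2 + (1 + 9·x^2)·Dx^3  (order 3).
h: a_k = 0, 0, -9/2, -6, 9/4, 42/5, -163/10, -258/7, 23201/280, 11810/63, …
ICs: h(0) = 0, h′(0) = 0, h′′(0) = -9.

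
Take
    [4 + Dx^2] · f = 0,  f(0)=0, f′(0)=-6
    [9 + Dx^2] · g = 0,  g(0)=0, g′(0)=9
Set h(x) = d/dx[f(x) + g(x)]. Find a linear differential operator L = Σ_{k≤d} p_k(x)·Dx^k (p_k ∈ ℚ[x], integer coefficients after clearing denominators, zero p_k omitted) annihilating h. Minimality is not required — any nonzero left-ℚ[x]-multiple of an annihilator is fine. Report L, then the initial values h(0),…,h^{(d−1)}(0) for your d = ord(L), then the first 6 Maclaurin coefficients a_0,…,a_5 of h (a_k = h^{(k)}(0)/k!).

f: a_k = 0, -6, 0, 4, 0, -4/5, …
g: a_k = 0, 9, 0, -27/2, 0, 243/40, …
L₀ := lclm(L_f,L_g); ord L₀ ≤ 2+2.
h₀' ⇒ L via d/dx closure of L₀.
L = 36 + 13·Dx^2 + Dx^4  (order 4).
h: a_k = 3, 0, -57/2, 0, 211/8, 0, …
ICs: h(0) = 3, h′(0) = 0, h′′(0) = -57, h′′′(0) = 0.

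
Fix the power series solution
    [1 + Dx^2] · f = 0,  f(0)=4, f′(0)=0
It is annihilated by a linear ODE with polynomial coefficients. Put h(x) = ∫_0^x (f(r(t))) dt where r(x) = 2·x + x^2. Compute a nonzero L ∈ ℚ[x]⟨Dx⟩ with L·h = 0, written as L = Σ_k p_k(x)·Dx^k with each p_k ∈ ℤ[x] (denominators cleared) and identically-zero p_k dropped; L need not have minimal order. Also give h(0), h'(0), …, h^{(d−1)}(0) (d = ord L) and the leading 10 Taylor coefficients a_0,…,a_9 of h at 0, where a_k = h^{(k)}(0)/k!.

L = (4 + 12·x + 12·x^2 + 4·x^3)·Dx - Dx^2 + (1 + x)·Dx^3  (order 3).
h: a_k = 0, 4, 0, -8/3, -2, 2/15, 8/9, 164/315, 1/30, -719/5670, …
ICs: h(0) = 0, h′(0) = 4, h′′(0) = 0.

f: a_k = 4, 0, -2, 0, 1/6, 0, -1/180, 0, 1/10080, 0, …
Substitute x→r, Dx→(1/r')Dx; clear ⇒ L₀.
h=∫h₀ ⇒ L = L₀·Dx.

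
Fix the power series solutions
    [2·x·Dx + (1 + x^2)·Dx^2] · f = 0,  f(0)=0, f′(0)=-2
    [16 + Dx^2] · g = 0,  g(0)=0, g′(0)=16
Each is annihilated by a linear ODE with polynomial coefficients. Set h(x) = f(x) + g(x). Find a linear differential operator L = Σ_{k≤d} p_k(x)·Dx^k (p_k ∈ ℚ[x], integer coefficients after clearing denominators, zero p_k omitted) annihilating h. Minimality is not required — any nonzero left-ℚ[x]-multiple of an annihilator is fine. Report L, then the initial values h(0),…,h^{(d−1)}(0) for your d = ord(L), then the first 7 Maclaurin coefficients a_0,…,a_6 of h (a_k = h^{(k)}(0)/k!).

L = (64·x + 704·x^3 + 256·x^5)·Dx + (112 + 416·x^2 + 432·x^4 + 128·x^6)·Dx^2 + (4·x + 44·x^3 + 16·x^5)·Dx^3 + (7 + 26·x^2 + 27·x^4 + 8·x^6)·Dx^4  (order 4).
h: a_k = 0, 14, 0, -42, 0, 506/15, 0, …
ICs: h(0) = 0, h′(0) = 14, h′′(0) = 0, h′′′(0) = -252.

f: a_k = 0, -2, 0, 2/3, 0, -2/5, 0, …
g: a_k = 0, 16, 0, -128/3, 0, 512/15, 0, …
L₀ := lclm(L_f,L_g); ord L₀ ≤ 2+2.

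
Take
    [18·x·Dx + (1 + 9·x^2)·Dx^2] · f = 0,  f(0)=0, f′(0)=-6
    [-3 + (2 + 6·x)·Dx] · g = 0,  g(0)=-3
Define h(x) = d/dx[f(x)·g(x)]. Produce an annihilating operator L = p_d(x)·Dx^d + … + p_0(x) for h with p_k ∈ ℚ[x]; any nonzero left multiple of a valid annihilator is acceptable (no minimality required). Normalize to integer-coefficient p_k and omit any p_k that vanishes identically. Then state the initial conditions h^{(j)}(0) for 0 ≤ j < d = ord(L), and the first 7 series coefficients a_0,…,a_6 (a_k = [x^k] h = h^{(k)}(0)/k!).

f: a_k = 0, -6, 0, 18, 0, -486/5, 0, …
g: a_k = -3, -9/2, 27/8, -81/16, 1215/128, -5103/256, 45927/1024, …
h₀=f·g: eliminate ⇒ L₀, order ≤ 2·1.
h=h₀': d/dx-closure on L₀ ⇒ L.
L = (15 + 360·x + 54·x^2 - 1944·x^3 - 729·x^4) + (28 + 252·x + 648·x^2 - 1512·x^3 - 6804·x^4 - 2916·x^5)·Dx + (4 + 8·x - 36·x^2 - 144·x^3 - 756·x^4 - 1944·x^5 - 972·x^6)·Dx^2  (order 2).
h: a_k = 18, 54, -891/4, -405/2, 94527/64, 894483/320, -41231511/2560, …
ICs: h(0) = 18, h′(0) = 54.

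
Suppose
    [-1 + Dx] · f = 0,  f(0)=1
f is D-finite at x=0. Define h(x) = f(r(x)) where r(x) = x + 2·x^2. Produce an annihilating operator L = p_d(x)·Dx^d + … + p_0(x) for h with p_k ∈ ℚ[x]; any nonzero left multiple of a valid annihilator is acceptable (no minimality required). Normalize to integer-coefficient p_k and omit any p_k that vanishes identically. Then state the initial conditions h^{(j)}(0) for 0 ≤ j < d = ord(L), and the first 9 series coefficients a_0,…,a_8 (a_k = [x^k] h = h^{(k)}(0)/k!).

L = (-1 - 4·x) + Dx  (order 1).
h: a_k = 1, 1, 5/2, 13/6, 73/24, 281/120, 1741/720, 1697/1008, 57233/40320, …
ICs: h(0) = 1.

f: a_k = 1, 1, 1/2, 1/6, 1/24, 1/120, 1/720, 1/5040, 1/40320, …
h₀=f(r): pull back L_f along r ⇒ L₀.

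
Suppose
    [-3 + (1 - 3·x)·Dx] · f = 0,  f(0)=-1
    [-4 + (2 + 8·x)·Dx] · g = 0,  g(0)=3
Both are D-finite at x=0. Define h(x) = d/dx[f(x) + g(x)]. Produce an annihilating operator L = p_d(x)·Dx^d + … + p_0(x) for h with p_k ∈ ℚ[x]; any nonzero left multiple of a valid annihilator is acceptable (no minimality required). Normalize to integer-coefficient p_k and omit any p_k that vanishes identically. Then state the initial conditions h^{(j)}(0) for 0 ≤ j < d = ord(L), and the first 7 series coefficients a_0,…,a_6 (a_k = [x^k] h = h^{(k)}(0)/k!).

f: a_k = -1, -3, -9, -27, -81, -243, -729, …
g: a_k = 3, 6, -6, 12, -30, 84, -252, …
Sum ⇒ L₀ = lclm(L_f,L_g) in ℚ(x)⟨Dx⟩.
h₀' ⇒ L via d/dx closure of L₀.
L = (-90 - 108·x) + (-21 - 252·x - 378·x^2)·Dx + (4 + 13·x - 39·x^2 - 108·x^3)·Dx^2  (order 2).
h: a_k = 3, -30, -45, -444, -795, -5886, -9765, …
ICs: h(0) = 3, h′(0) = -30.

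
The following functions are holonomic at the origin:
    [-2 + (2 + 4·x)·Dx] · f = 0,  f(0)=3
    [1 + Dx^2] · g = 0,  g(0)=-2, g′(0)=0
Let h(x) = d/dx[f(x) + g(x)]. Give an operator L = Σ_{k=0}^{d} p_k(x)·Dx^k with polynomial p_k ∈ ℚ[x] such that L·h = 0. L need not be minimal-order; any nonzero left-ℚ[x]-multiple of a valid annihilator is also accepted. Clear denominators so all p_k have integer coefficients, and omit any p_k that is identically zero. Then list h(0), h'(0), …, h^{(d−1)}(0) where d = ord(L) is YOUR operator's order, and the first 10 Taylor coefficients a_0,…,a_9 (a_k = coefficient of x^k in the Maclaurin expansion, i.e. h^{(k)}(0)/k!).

f: a_k = 3, 3, -3/2, 3/2, -15/8, 21/8, -63/16, 99/16, -1287/128, 2145/128, …
g: a_k = -2, 0, 1, 0, -1/12, 0, 1/360, 0, -1/20160, 0, …
Weyl lclm of L_f,L_g ⇒ L₀ (ord ≤ 3).
h=h₀': d/dx-closure on L₀ ⇒ L.
L = (-4 - x - x^2) + (-1 - 3·x - 3·x^2 - 2·x^3)·Dx + (-4 - x - x^2)·Dx^2 + (-1 - 3·x - 3·x^2 - 2·x^3)·Dx^3  (order 3).
h: a_k = 3, -1, 9/2, -47/6, 105/8, -2833/120, 693/16, -405407/5040, 19305/128, -103378273/362880, …
ICs: h(0) = 3, h′(0) = -1, h′′(0) = 9.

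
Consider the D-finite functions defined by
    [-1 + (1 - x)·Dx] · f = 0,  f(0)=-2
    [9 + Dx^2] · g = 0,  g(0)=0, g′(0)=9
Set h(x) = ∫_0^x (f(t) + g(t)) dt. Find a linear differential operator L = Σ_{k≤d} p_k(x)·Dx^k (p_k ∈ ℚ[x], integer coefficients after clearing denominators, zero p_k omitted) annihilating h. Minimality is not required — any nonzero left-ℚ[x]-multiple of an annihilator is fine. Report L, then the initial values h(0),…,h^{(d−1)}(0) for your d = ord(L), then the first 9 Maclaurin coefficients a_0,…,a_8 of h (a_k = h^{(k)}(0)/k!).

L = (135 - 162·x + 81·x^2)·Dx + (-99 + 261·x - 243·x^2 + 81·x^3)·Dx^2 + (15 - 18·x + 9·x^2)·Dx^3 + (-11 + 29·x - 27·x^2 + 9·x^3)·Dx^4  (order 4).
h: a_k = 0, -2, 7/2, -2/3, -31/8, -2/5, 163/240, -2/7, -1849/4480, …
ICs: h(0) = 0, h′(0) = -2, h′′(0) = 7, h′′′(0) = -4.

f: a_k = -2, -2, -2, -2, -2, -2, -2, -2, -2, …
g: a_k = 0, 9, 0, -27/2, 0, 243/40, 0, -729/560, 0, …
h₀=f+g: left-lcm gives L₀, ord ≤ 3.
Integrate: L := L₀·Dx.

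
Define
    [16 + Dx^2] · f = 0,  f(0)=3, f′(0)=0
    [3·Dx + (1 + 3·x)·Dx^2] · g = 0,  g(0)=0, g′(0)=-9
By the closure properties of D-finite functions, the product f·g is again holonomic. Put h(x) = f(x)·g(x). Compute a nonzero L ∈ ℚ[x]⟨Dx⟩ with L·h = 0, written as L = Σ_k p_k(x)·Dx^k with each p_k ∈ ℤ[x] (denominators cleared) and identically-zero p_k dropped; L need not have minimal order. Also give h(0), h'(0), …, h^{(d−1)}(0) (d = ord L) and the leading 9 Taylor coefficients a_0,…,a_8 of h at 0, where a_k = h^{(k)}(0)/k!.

f: a_k = 3, 0, -24, 0, 32, 0, -256/15, 0, 512/105, …
g: a_k = 0, -9, 27/2, -27, 243/4, -729/5, 729/2, -6561/7, 19683/8, …
Sym-product of L_f,L_g gives L₀ (≤ ord 4).
L = (2272 + 127488·x + 781056·x^2 + 1769472·x^3 + 1327104·x^4) + (4416 + 50112·x + 165888·x^2 + 165888·x^3)·Dx + (1022 + 19392·x + 102816·x^2 + 221184·x^3 + 165888·x^4)·Dx^2 + (276 + 3132·x + 10368·x^2 + 10368·x^3)·Dx^3 + (55 + 714·x + 3375·x^2 + 6912·x^3 + 5184·x^4)·Dx^4  (order 4).
h: a_k = 0, -27, 81/2, 135, -567/4, -387/5, 135/2, -807/35, 13869/40, …
ICs: h(0) = 0, h′(0) = -27, h′′(0) = 81, h′′′(0) = 810.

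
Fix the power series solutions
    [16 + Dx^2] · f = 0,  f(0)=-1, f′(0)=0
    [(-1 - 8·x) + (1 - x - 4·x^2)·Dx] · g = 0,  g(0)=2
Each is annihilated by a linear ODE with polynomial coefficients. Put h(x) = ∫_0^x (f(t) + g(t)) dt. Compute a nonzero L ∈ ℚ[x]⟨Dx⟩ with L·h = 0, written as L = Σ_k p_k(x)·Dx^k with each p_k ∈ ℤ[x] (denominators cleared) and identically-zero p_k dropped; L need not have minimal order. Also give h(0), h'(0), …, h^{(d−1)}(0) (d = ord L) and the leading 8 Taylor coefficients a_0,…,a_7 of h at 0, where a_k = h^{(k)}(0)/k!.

L = (-560 - 4608·x - 1664·x^2 - 6144·x^3 - 10240·x^4 - 16384·x^5)·Dx + (208 - 272·x - 896·x^2 + 1408·x^3 + 1536·x^4 - 6144·x^5 - 8192·x^6)·Dx^2 + (-35 - 288·x - 104·x^2 - 384·x^3 - 640·x^4 - 1024·x^5)·Dx^3 + (13 - 17·x - 56·x^2 + 88·x^3 + 96·x^4 - 384·x^5 - 512·x^6)·Dx^4  (order 4).
h: a_k = 0, 1, 1, 6, 9/2, 142/15, 65/3, 16546/315, …
ICs: h(0) = 0, h′(0) = 1, h′′(0) = 2, h′′′(0) = 36.

f: a_k = -1, 0, 8, 0, -32/3, 0, 256/45, 0, …
g: a_k = 2, 2, 10, 18, 58, 130, 362, 882, …
L₀ := lclm(L_f,L_g); ord L₀ ≤ 2+1.
h=∫h₀ ⇒ L = L₀·Dx.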